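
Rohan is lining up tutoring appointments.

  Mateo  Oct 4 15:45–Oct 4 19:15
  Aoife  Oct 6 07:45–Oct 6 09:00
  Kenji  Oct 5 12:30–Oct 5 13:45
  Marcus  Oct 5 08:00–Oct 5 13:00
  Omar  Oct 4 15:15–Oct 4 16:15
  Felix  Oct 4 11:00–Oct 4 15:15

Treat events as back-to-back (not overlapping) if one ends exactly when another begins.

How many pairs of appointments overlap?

Sorted by start: Felix, Omar, Mateo, Marcus, Kenji, Aoife.
Omar starts exactly when Felix ends (back-to-back, no overlap), so Felix has no further overlaps.
Mateo starts before Omar ends → Omar and Mateo overlap.
Marcus starts after Omar ends, so Omar has no further overlaps.
Marcus starts after Mateo ends, so Mateo has no further overlaps.
Kenji starts before Marcus ends → Marcus and Kenji overlap.
Aoife starts after Marcus ends.
Aoife starts after Kenji ends.
Overlapping pairs: Kenji & Marcus, Mateo & Omar — 2 in total.

2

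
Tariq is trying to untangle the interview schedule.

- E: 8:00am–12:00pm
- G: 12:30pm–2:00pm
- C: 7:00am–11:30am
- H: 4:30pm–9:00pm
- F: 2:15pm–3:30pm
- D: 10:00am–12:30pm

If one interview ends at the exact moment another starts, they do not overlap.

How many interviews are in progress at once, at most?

3

Sort all start/end points and keep a running count:
7:00am start C → 1
8:00am start E → 2
10:00am start D → 3
11:30am end C → 2
12:00pm end E → 1
12:30pm end D → 0
12:30pm start G → 1
2:00pm end G → 0
2:15pm start F → 1
3:30pm end F → 0
4:30pm start H → 1
9:00pm end H → 0
Peak is 3, at 10:00am (C, D, E).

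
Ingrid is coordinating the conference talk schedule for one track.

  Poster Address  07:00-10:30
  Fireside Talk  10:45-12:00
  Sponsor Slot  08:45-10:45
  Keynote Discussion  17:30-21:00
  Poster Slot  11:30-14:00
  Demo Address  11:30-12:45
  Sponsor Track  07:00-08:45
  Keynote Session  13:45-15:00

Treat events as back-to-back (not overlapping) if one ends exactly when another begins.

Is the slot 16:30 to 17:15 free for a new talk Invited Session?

Poster Address: ends 10:30 at or before Invited Session starts 16:30 → clear.
Sponsor Track: ends 08:45 at or before Invited Session starts 16:30 → clear.
Sponsor Slot: ends 10:45 at or before Invited Session starts 16:30 → clear.
Fireside Talk: ends 12:00 at or before Invited Session starts 16:30 → clear.
Poster Slot: ends 14:00 at or before Invited Session starts 16:30 → clear.
Demo Address: ends 12:45 at or before Invited Session starts 16:30 → clear.
Keynote Session: ends 15:00 at or before Invited Session starts 16:30 → clear.
Keynote Discussion: starts 17:30 at or after Invited Session ends 17:15 → clear.

Yes — the slot is free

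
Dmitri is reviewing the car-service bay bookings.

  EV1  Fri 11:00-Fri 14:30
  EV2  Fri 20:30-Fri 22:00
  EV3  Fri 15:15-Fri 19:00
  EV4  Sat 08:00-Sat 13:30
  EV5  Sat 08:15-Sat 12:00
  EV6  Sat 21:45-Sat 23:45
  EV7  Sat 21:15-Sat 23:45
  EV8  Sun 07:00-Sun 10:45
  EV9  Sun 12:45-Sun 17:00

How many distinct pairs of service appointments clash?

2

Sorted by start: EV1, EV3, EV2, EV4, EV5, EV7, EV6, EV8, EV9.
EV3 starts after EV1 ends, so EV1 has no further overlaps.
EV2 starts after EV3 ends, so EV3 has no further overlaps.
EV4 starts after EV2 ends, so EV2 has no further overlaps.
EV5 starts before EV4 ends → EV4 and EV5 overlap.
EV7 starts after EV4 ends, so EV4 has no further overlaps.
EV7 starts after EV5 ends, so EV5 has no further overlaps.
EV6 starts before EV7 ends → EV7 and EV6 overlap.
EV8 starts after EV7 ends, so EV7 has no further overlaps.
EV8 starts after EV6 ends, so EV6 has no further overlaps.
EV9 starts after EV8 ends.
Overlapping pairs: EV4 & EV5, EV6 & EV7 — 2 in total.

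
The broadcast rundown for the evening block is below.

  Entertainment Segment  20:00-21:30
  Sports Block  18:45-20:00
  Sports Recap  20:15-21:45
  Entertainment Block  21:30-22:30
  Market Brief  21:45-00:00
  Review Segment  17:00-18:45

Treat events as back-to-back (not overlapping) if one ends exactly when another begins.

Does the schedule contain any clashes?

Yes

Sorted by start: Review Segment, Sports Block, Entertainment Segment, Sports Recap, Entertainment Block, Market Brief.
Sports Block starts exactly when Review Segment ends (back-to-back, no overlap) — done with Review Segment.
Entertainment Segment starts exactly when Sports Block ends (back-to-back, no overlap) — done with Sports Block.
Sports Recap starts before Entertainment Segment ends → Entertainment Segment and Sports Recap overlap.
That's a conflict, so the schedule is not conflict-free.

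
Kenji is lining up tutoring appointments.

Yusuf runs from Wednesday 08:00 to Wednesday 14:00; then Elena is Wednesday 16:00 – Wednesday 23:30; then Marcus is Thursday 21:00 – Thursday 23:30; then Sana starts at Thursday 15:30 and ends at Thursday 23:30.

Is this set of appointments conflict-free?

Sorted by start: Yusuf, Elena, Sana, Marcus.
Elena starts after Yusuf ends; Yusuf is clear from here.
Sana starts after Elena ends; Elena is clear from here.
Marcus starts before Sana ends → Sana and Marcus overlap.
That's a conflict, so the schedule is not conflict-free.

No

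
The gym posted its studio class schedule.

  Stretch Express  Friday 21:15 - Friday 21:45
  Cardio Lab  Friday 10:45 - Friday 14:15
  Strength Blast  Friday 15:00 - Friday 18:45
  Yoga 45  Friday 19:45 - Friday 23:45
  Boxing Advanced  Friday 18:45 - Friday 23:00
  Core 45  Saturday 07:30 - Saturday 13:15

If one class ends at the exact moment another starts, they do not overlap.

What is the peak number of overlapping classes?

Sweep the timeline, counting +1 at each start and −1 at each end (ends before starts at a tie):
Friday 10:45 start Cardio Lab → 1
Friday 14:15 end Cardio Lab → 0
Friday 15:00 start Strength Blast → 1
Friday 18:45 end Strength Blast → 0
Friday 18:45 start Boxing Advanced → 1
Friday 19:45 start Yoga 45 → 2
Friday 21:15 start Stretch Express → 3
Friday 21:45 end Stretch Express → 2
Friday 23:00 end Boxing Advanced → 1
Friday 23:45 end Yoga 45 → 0
Saturday 07:30 start Core 45 → 1
Saturday 13:15 end Core 45 → 0
Peak is 3, at Friday 21:15 (Boxing Advanced, Stretch Express, Yoga 45).

3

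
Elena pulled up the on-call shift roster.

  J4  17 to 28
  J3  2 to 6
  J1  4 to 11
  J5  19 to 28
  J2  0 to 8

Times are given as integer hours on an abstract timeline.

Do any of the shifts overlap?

Yes

Two intervals overlap when each starts before the other ends.
Sorted by start: J2, J3, J1, J4, J5.
J3 starts before J2 ends → J2 and J3 overlap.
That's a conflict, so the schedule is not conflict-free.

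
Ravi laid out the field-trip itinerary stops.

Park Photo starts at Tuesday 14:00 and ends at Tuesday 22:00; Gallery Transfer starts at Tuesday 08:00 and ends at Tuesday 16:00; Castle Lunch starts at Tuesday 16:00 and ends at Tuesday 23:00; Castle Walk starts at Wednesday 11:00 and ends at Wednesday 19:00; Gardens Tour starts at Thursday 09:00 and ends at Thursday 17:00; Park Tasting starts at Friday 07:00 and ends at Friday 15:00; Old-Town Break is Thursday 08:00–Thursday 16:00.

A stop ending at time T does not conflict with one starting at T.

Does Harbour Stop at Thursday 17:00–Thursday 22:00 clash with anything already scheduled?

No — it doesn't clash with anything

Gallery Transfer: ends Tuesday 16:00 at or before Harbour Stop starts Thursday 17:00 → clear.
Park Photo: ends Tuesday 22:00 at or before Harbour Stop starts Thursday 17:00 → clear.
Castle Lunch: ends Tuesday 23:00 at or before Harbour Stop starts Thursday 17:00 → clear.
Castle Walk: ends Wednesday 19:00 at or before Harbour Stop starts Thursday 17:00 → clear.
Old-Town Break: ends Thursday 16:00 at or before Harbour Stop starts Thursday 17:00 → clear.
Gardens Tour: ends Thursday 17:00 at or before Harbour Stop starts Thursday 17:00 → clear.
Park Tasting: starts Friday 07:00 at or after Harbour Stop ends Thursday 22:00 → clear.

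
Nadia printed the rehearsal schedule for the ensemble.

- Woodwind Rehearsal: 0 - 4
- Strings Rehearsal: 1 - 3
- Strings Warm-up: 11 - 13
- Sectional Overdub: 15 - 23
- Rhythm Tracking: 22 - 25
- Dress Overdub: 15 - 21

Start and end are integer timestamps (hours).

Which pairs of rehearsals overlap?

Sorted by start: Woodwind Rehearsal, Strings Rehearsal, Strings Warm-up, Sectional Overdub, Dress Overdub, Rhythm Tracking.
Strings Rehearsal starts before Woodwind Rehearsal ends → Woodwind Rehearsal and Strings Rehearsal overlap.
Strings Warm-up starts after Woodwind Rehearsal ends; Woodwind Rehearsal is clear from here.
Strings Warm-up starts after Strings Rehearsal ends; Strings Rehearsal is clear from here.
Sectional Overdub starts after Strings Warm-up ends; Strings Warm-up is clear from here.
Dress Overdub starts before Sectional Overdub ends → Sectional Overdub and Dress Overdub overlap.
Rhythm Tracking starts before Sectional Overdub ends → Sectional Overdub and Rhythm Tracking overlap.
Rhythm Tracking starts after Dress Overdub ends.

Dress Overdub & Sectional Overdub, Rhythm Tracking & Sectional Overdub, Strings Rehearsal & Woodwind Rehearsal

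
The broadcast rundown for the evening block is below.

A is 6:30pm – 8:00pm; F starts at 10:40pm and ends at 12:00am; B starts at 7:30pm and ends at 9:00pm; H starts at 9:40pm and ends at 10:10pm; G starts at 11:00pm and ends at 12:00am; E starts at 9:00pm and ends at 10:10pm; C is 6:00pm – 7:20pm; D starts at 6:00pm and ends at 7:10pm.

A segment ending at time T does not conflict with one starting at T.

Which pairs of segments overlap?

Two intervals overlap when each starts before the other ends.
Sorted by start: C, D, A, B, E, H, F, G.
D starts before C ends → C and D overlap.
A starts before C ends → C and A overlap.
B starts after C ends, so nothing later overlaps C either.
A starts before D ends → D and A overlap.
B starts after D ends, so nothing later overlaps D either.
B starts before A ends → A and B overlap.
E starts after A ends, so nothing later overlaps A either.
E starts exactly when B ends (back-to-back, no overlap), so nothing later overlaps B either.
H starts before E ends → E and H overlap.
F starts after E ends, so nothing later overlaps E either.
F starts after H ends, so nothing later overlaps H either.
G starts before F ends → F and G overlap.

A & B, A & C, A & D, C & D, E & H, F & G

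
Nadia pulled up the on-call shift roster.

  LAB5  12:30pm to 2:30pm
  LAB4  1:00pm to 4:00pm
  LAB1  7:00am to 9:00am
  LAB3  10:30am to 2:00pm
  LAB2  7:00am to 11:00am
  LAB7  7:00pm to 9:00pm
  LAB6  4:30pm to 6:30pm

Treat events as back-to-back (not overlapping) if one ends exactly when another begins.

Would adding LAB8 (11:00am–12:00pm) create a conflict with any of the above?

LAB1: ends 9:00am at or before LAB8 starts 11:00am → clear.
LAB2: ends 11:00am at or before LAB8 starts 11:00am → clear.
LAB3: starts 10:30am before LAB8 ends 12:00pm, and ends 2:00pm after LAB8 starts 11:00am → overlap.
LAB5: starts 12:30pm at or after LAB8 ends 12:00pm → clear.
LAB4: starts 1:00pm at or after LAB8 ends 12:00pm → clear.
LAB6: starts 4:30pm at or after LAB8 ends 12:00pm → clear.
LAB7: starts 7:00pm at or after LAB8 ends 12:00pm → clear.
LAB8 overlaps LAB3.

Yes — it overlaps LAB3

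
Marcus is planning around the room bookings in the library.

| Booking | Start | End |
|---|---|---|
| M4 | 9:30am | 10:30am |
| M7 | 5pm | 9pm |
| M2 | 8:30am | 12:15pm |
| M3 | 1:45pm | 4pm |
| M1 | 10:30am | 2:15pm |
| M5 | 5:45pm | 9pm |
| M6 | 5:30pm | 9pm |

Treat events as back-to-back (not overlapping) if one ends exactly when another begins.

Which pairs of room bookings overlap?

Sorted by start: M2, M4, M1, M3, M7, M6, M5.
M4 starts before M2 ends → M2 and M4 overlap.
M1 starts before M2 ends → M2 and M1 overlap.
M3 starts after M2 ends; M2 is clear from here.
M1 starts exactly when M4 ends (back-to-back, no overlap); M4 is clear from here.
M3 starts before M1 ends → M1 and M3 overlap.
M7 starts after M1 ends; M1 is clear from here.
M7 starts after M3 ends; M3 is clear from here.
M6 starts before M7 ends → M7 and M6 overlap.
M5 starts before M7 ends → M7 and M5 overlap.
M5 starts before M6 ends → M6 and M5 overlap.

M1 & M2, M1 & M3, M2 & M4, M5 & M6, M5 & M7, M6 & M7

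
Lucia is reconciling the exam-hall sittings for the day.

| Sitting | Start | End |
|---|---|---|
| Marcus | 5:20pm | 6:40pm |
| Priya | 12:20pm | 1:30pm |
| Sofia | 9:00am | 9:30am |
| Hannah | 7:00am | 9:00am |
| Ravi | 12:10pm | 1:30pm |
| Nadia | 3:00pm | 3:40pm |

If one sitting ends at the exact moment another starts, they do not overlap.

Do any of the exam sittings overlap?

Yes

Sorted by start: Hannah, Sofia, Ravi, Priya, Nadia, Marcus.
Sofia starts exactly when Hannah ends (back-to-back, no overlap); Hannah is clear from here.
Ravi starts after Sofia ends; Sofia is clear from here.
Priya starts before Ravi ends → Ravi and Priya overlap.
That's a conflict, so the schedule is not conflict-free.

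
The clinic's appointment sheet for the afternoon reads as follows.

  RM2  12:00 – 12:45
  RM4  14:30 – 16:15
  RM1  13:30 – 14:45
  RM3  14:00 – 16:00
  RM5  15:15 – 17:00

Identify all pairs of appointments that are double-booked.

Sorted by start: RM2, RM1, RM3, RM4, RM5.
RM1 starts after RM2 ends, so nothing later overlaps RM2 either.
RM3 starts before RM1 ends → RM1 and RM3 overlap.
RM4 starts before RM1 ends → RM1 and RM4 overlap.
RM5 starts after RM1 ends.
RM4 starts before RM3 ends → RM3 and RM4 overlap.
RM5 starts before RM3 ends → RM3 and RM5 overlap.
RM5 starts before RM4 ends → RM4 and RM5 overlap.

RM1 & RM3, RM1 & RM4, RM3 & RM4, RM3 & RM5, RM4 & RM5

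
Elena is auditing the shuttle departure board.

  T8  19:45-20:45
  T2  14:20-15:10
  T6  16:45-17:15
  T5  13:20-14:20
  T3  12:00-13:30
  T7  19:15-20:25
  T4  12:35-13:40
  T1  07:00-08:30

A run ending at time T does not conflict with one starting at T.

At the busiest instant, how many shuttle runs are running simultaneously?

3

Sweep the timeline, counting +1 at each start and −1 at each end (ends before starts at a tie):
07:00 start T1 → 1
08:30 end T1 → 0
12:00 start T3 → 1
12:35 start T4 → 2
13:20 start T5 → 3
13:30 end T3 → 2
13:40 end T4 → 1
14:20 end T5 → 0
14:20 start T2 → 1
15:10 end T2 → 0
16:45 start T6 → 1
17:15 end T6 → 0
19:15 start T7 → 1
19:45 start T8 → 2
20:25 end T7 → 1
20:45 end T8 → 0
Peak is 3, at 13:20 (T3, T4, T5).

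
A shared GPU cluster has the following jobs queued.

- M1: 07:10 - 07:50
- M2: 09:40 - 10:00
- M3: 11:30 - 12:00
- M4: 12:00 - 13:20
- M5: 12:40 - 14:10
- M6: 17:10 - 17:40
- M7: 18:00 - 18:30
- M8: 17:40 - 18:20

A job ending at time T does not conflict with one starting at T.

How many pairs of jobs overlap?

Two intervals overlap when each starts before the other ends.
Sorted by start: M1, M2, M3, M4, M5, M6, M8, M7.
M2 starts after M1 ends, so M1 has no further overlaps.
M3 starts after M2 ends, so M2 has no further overlaps.
M4 starts exactly when M3 ends (back-to-back, no overlap), so M3 has no further overlaps.
M5 starts before M4 ends → M4 and M5 overlap.
M6 starts after M4 ends, so M4 has no further overlaps.
M6 starts after M5 ends, so M5 has no further overlaps.
M8 starts exactly when M6 ends (back-to-back, no overlap), so M6 has no further overlaps.
M7 starts before M8 ends → M8 and M7 overlap.
Overlapping pairs: M4 & M5, M7 & M8 — 2 in total.

2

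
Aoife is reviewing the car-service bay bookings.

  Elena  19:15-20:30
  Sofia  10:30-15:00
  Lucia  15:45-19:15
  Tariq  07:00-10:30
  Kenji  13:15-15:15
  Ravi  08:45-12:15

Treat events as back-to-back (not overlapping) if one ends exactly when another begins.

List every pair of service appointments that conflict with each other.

Kenji & Sofia, Ravi & Sofia, Ravi & Tariq

Sorted by start: Tariq, Ravi, Sofia, Kenji, Lucia, Elena.
Ravi starts before Tariq ends → Tariq and Ravi overlap.
Sofia starts exactly when Tariq ends (back-to-back, no overlap); Tariq is clear from here.
Sofia starts before Ravi ends → Ravi and Sofia overlap.
Kenji starts after Ravi ends; Ravi is clear from here.
Kenji starts before Sofia ends → Sofia and Kenji overlap.
Lucia starts after Sofia ends; Sofia is clear from here.
Lucia starts after Kenji ends; Kenji is clear from here.
Elena starts exactly when Lucia ends (back-to-back, no overlap).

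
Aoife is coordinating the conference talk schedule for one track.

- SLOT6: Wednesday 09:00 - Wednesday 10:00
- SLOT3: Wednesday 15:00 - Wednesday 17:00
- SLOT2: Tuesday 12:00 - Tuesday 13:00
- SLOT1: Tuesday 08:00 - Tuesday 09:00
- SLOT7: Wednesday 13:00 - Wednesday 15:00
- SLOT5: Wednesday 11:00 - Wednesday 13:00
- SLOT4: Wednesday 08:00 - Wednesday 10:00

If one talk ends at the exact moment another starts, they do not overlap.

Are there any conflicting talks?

Yes

Two intervals overlap when each starts before the other ends.
Sorted by start: SLOT1, SLOT2, SLOT4, SLOT6, SLOT5, SLOT7, SLOT3.
SLOT2 starts after SLOT1 ends — done with SLOT1.
SLOT4 starts after SLOT2 ends — done with SLOT2.
SLOT6 starts before SLOT4 ends → SLOT4 and SLOT6 overlap.
That's a conflict, so the schedule is not conflict-free.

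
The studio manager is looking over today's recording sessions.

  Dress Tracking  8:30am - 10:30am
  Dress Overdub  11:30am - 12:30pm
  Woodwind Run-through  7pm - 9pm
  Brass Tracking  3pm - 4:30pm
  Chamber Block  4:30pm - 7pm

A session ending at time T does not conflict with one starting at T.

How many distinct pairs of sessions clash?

Sorted by start: Dress Tracking, Dress Overdub, Brass Tracking, Chamber Block, Woodwind Run-through.
Dress Overdub starts after Dress Tracking ends, so nothing later overlaps Dress Tracking either.
Brass Tracking starts after Dress Overdub ends, so nothing later overlaps Dress Overdub either.
Chamber Block starts exactly when Brass Tracking ends (back-to-back, no overlap), so nothing later overlaps Brass Tracking either.
Woodwind Run-through starts exactly when Chamber Block ends (back-to-back, no overlap).
No pair overlaps.

0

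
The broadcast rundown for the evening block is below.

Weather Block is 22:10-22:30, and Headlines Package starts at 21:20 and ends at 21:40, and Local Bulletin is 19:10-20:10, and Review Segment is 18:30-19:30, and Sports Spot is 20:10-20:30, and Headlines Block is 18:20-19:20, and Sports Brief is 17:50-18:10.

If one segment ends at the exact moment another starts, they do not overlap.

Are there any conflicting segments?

Sorted by start: Sports Brief, Headlines Block, Review Segment, Local Bulletin, Sports Spot, Headlines Package, Weather Block.
Headlines Block starts after Sports Brief ends; Sports Brief is clear from here.
Review Segment starts before Headlines Block ends → Headlines Block and Review Segment overlap.
That's a conflict, so the schedule is not conflict-free.

Yes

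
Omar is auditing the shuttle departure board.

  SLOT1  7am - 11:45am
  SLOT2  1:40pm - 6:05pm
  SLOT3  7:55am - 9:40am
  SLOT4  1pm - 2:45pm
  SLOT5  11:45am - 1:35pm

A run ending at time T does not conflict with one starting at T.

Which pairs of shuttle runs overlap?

SLOT1 & SLOT3, SLOT2 & SLOT4, SLOT4 & SLOT5

Two intervals overlap when each starts before the other ends.
Sorted by start: SLOT1, SLOT3, SLOT5, SLOT4, SLOT2.
SLOT3 starts before SLOT1 ends → SLOT1 and SLOT3 overlap.
SLOT5 starts exactly when SLOT1 ends (back-to-back, no overlap) — done with SLOT1.
SLOT5 starts after SLOT3 ends — done with SLOT3.
SLOT4 starts before SLOT5 ends → SLOT5 and SLOT4 overlap.
SLOT2 starts after SLOT5 ends.
SLOT2 starts before SLOT4 ends → SLOT4 and SLOT2 overlap.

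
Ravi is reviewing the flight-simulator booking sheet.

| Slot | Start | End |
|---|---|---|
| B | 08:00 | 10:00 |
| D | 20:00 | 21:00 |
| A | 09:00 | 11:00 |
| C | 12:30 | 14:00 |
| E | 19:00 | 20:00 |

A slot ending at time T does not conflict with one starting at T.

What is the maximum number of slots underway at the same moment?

Sweep the timeline, counting +1 at each start and −1 at each end (ends before starts at a tie):
08:00 start B → 1
09:00 start A → 2
10:00 end B → 1
11:00 end A → 0
12:30 start C → 1
14:00 end C → 0
19:00 start E → 1
20:00 end E → 0
20:00 start D → 1
21:00 end D → 0
Peak is 2, at 09:00 (A, B).

2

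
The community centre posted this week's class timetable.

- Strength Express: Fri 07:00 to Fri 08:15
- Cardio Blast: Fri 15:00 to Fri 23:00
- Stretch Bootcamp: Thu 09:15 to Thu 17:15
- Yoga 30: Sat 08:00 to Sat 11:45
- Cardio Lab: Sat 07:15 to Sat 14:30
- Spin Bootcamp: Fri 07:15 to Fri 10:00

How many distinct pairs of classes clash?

Sorted by start: Stretch Bootcamp, Strength Express, Spin Bootcamp, Cardio Blast, Cardio Lab, Yoga 30.
Strength Express starts after Stretch Bootcamp ends, so nothing later overlaps Stretch Bootcamp either.
Spin Bootcamp starts before Strength Express ends → Strength Express and Spin Bootcamp overlap.
Cardio Blast starts after Strength Express ends, so nothing later overlaps Strength Express either.
Cardio Blast starts after Spin Bootcamp ends, so nothing later overlaps Spin Bootcamp either.
Cardio Lab starts after Cardio Blast ends, so nothing later overlaps Cardio Blast either.
Yoga 30 starts before Cardio Lab ends → Cardio Lab and Yoga 30 overlap.
Overlapping pairs: Cardio Lab & Yoga 30, Spin Bootcamp & Strength Express — 2 in total.

2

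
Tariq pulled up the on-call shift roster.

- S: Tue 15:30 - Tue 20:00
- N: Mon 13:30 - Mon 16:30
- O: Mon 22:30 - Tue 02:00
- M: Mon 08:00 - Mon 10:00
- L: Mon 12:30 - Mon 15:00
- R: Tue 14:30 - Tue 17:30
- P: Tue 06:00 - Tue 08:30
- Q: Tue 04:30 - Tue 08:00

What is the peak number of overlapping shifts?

Walk through starts and ends in time order (an end at T is processed before a start at T):
Mon 08:00 start M → 1
Mon 10:00 end M → 0
Mon 12:30 start L → 1
Mon 13:30 start N → 2
Mon 15:00 end L → 1
Mon 16:30 end N → 0
Mon 22:30 start O → 1
Tue 02:00 end O → 0
Tue 04:30 start Q → 1
Tue 06:00 start P → 2
Tue 08:00 end Q → 1
Tue 08:30 end P → 0
Tue 14:30 start R → 1
Tue 15:30 start S → 2
Tue 17:30 end R → 1
Tue 20:00 end S → 0
Peak is 2, at Mon 13:30 (L, N).

2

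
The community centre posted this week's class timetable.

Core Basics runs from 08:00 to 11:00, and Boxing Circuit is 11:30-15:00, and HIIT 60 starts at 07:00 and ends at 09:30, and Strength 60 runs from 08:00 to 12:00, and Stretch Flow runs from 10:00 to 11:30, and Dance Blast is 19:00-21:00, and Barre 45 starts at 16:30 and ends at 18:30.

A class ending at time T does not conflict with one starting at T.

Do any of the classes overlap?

Yes

Sorted by start: HIIT 60, Strength 60, Core Basics, Stretch Flow, Boxing Circuit, Barre 45, Dance Blast.
Strength 60 starts before HIIT 60 ends → HIIT 60 and Strength 60 overlap.
That's a conflict, so the schedule is not conflict-free.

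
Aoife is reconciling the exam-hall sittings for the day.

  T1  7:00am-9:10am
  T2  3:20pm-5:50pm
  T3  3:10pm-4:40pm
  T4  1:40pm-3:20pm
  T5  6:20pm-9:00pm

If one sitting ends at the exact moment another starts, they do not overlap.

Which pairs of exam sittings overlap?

Sorted by start: T1, T4, T3, T2, T5.
T4 starts after T1 ends, so T1 has no further overlaps.
T3 starts before T4 ends → T4 and T3 overlap.
T2 starts exactly when T4 ends (back-to-back, no overlap), so T4 has no further overlaps.
T2 starts before T3 ends → T3 and T2 overlap.
T5 starts after T3 ends.
T5 starts after T2 ends.

T2 & T3, T3 & T4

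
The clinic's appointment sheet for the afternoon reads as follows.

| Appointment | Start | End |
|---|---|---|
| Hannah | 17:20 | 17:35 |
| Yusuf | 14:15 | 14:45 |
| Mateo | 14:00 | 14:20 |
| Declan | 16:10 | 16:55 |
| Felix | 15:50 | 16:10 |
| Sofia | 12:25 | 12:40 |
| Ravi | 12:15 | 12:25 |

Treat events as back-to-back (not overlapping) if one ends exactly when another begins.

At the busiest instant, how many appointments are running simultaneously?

Sort all start/end points and keep a running count:
12:15 start Ravi → 1
12:25 end Ravi → 0
12:25 start Sofia → 1
12:40 end Sofia → 0
14:00 start Mateo → 1
14:15 start Yusuf → 2
14:20 end Mateo → 1
14:45 end Yusuf → 0
15:50 start Felix → 1
16:10 end Felix → 0
16:10 start Declan → 1
16:55 end Declan → 0
17:20 start Hannah → 1
17:35 end Hannah → 0
Peak is 2, at 14:15 (Mateo, Yusuf).

2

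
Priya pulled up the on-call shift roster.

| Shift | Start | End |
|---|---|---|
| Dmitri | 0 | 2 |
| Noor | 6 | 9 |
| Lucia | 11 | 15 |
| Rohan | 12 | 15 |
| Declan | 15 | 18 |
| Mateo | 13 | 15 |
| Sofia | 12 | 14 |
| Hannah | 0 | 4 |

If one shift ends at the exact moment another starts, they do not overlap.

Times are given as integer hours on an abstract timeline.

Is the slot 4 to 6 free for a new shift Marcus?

Hannah: ends 4 at or before Marcus starts 4 → clear.
Dmitri: ends 2 at or before Marcus starts 4 → clear.
Noor: starts 6 at or after Marcus ends 6 → clear.
Lucia: starts 11 at or after Marcus ends 6 → clear.
Sofia: starts 12 at or after Marcus ends 6 → clear.
Rohan: starts 12 at or after Marcus ends 6 → clear.
Mateo: starts 13 at or after Marcus ends 6 → clear.
Declan: starts 15 at or after Marcus ends 6 → clear.

Yes — the slot is free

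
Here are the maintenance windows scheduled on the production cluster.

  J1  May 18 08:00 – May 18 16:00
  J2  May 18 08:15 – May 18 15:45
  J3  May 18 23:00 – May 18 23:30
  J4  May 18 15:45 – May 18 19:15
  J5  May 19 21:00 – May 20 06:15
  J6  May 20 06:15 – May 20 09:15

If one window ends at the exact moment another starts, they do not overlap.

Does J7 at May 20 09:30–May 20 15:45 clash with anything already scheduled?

J1: ends May 18 16:00 at or before J7 starts May 20 09:30 → clear.
J2: ends May 18 15:45 at or before J7 starts May 20 09:30 → clear.
J4: ends May 18 19:15 at or before J7 starts May 20 09:30 → clear.
J3: ends May 18 23:30 at or before J7 starts May 20 09:30 → clear.
J5: ends May 20 06:15 at or before J7 starts May 20 09:30 → clear.
J6: ends May 20 09:15 at or before J7 starts May 20 09:30 → clear.

No — it doesn't clash with anything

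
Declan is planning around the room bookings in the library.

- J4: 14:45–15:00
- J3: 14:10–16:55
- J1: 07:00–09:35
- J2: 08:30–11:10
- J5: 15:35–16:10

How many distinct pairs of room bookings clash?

3

Sorted by start: J1, J2, J3, J4, J5.
J2 starts before J1 ends → J1 and J2 overlap.
J3 starts after J1 ends; J1 is clear from here.
J3 starts after J2 ends; J2 is clear from here.
J4 starts before J3 ends → J3 and J4 overlap.
J5 starts before J3 ends → J3 and J5 overlap.
J5 starts after J4 ends.
Overlapping pairs: J1 & J2, J3 & J4, J3 & J5 — 3 in total.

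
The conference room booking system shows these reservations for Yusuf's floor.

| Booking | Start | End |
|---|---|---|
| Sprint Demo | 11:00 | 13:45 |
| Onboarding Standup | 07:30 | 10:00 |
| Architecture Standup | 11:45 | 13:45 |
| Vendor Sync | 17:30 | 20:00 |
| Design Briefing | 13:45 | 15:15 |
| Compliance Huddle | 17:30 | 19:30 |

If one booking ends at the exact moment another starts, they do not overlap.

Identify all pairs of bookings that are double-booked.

Architecture Standup & Sprint Demo, Compliance Huddle & Vendor Sync

Sorted by start: Onboarding Standup, Sprint Demo, Architecture Standup, Design Briefing, Vendor Sync, Compliance Huddle.
Sprint Demo starts after Onboarding Standup ends — done with Onboarding Standup.
Architecture Standup starts before Sprint Demo ends → Sprint Demo and Architecture Standup overlap.
Design Briefing starts exactly when Sprint Demo ends (back-to-back, no overlap) — done with Sprint Demo.
Design Briefing starts exactly when Architecture Standup ends (back-to-back, no overlap) — done with Architecture Standup.
Vendor Sync starts after Design Briefing ends — done with Design Briefing.
Compliance Huddle starts before Vendor Sync ends → Vendor Sync and Compliance Huddle overlap.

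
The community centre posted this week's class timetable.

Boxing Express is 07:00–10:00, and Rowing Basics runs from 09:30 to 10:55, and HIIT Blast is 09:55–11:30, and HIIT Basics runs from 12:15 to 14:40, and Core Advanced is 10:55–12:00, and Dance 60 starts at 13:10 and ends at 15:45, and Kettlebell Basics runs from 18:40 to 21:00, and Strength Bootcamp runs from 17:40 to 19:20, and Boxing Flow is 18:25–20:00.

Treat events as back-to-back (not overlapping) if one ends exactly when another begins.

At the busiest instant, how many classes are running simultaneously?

3

Walk through starts and ends in time order (an end at T is processed before a start at T):
07:00 start Boxing Express → 1
09:30 start Rowing Basics → 2
09:55 start HIIT Blast → 3
10:00 end Boxing Express → 2
10:55 end Rowing Basics → 1
10:55 start Core Advanced → 2
11:30 end HIIT Blast → 1
12:00 end Core Advanced → 0
12:15 start HIIT Basics → 1
13:10 start Dance 60 → 2
14:40 end HIIT Basics → 1
15:45 end Dance 60 → 0
17:40 start Strength Bootcamp → 1
18:25 start Boxing Flow → 2
18:40 start Kettlebell Basics → 3
19:20 end Strength Bootcamp → 2
20:00 end Boxing Flow → 1
21:00 end Kettlebell Basics → 0
Peak is 3, at 09:55 (Boxing Express, HIIT Blast, Rowing Basics).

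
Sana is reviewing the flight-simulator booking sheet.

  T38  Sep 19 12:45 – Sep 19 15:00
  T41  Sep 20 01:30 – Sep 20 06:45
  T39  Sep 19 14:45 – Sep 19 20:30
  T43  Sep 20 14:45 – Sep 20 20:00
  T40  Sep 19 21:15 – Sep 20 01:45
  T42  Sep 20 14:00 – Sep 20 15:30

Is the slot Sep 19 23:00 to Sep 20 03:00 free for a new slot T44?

T38: ends Sep 19 15:00 at or before T44 starts Sep 19 23:00 → clear.
T39: ends Sep 19 20:30 at or before T44 starts Sep 19 23:00 → clear.
T40: starts Sep 19 21:15 before T44 ends Sep 20 03:00, and ends Sep 20 01:45 after T44 starts Sep 19 23:00 → overlap.
T41: starts Sep 20 01:30 before T44 ends Sep 20 03:00, and ends Sep 20 06:45 after T44 starts Sep 19 23:00 → overlap.
T42: starts Sep 20 14:00 at or after T44 ends Sep 20 03:00 → clear.
T43: starts Sep 20 14:45 at or after T44 ends Sep 20 03:00 → clear.
T44 overlaps T40, T41.

No — it overlaps T40, T41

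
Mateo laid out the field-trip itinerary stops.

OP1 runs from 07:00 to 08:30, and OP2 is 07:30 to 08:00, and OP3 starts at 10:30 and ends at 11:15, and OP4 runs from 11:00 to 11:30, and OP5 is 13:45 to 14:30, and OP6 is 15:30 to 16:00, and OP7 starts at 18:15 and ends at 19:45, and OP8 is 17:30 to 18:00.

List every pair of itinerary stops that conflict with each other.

OP1 & OP2, OP3 & OP4

Check each pair: they overlap iff neither finishes before the other starts.
Sorted by start: OP1, OP2, OP3, OP4, OP5, OP6, OP8, OP7.
OP2 starts before OP1 ends → OP1 and OP2 overlap.
OP3 starts after OP1 ends; OP1 is clear from here.
OP3 starts after OP2 ends; OP2 is clear from here.
OP4 starts before OP3 ends → OP3 and OP4 overlap.
OP5 starts after OP3 ends; OP3 is clear from here.
OP5 starts after OP4 ends; OP4 is clear from here.
OP6 starts after OP5 ends; OP5 is clear from here.
OP8 starts after OP6 ends; OP6 is clear from here.
OP7 starts after OP8 ends.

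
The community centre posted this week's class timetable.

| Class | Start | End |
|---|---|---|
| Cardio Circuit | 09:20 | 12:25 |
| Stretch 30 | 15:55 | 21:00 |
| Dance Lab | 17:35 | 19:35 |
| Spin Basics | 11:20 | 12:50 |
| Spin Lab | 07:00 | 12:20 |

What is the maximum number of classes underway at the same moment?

Walk through starts and ends in time order (an end at T is processed before a start at T):
07:00 start Spin Lab → 1
09:20 start Cardio Circuit → 2
11:20 start Spin Basics → 3
12:20 end Spin Lab → 2
12:25 end Cardio Circuit → 1
12:50 end Spin Basics → 0
15:55 start Stretch 30 → 1
17:35 start Dance Lab → 2
19:35 end Dance Lab → 1
21:00 end Stretch 30 → 0
Peak is 3, at 11:20 (Cardio Circuit, Spin Basics, Spin Lab).

3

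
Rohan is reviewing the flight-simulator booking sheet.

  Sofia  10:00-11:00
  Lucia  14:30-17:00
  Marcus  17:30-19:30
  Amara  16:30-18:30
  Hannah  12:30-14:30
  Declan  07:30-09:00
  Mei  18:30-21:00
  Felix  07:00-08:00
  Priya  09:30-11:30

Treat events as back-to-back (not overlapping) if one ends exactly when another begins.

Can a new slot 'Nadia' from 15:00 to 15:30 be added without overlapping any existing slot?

Felix: ends 08:00 at or before Nadia starts 15:00 → clear.
Declan: ends 09:00 at or before Nadia starts 15:00 → clear.
Priya: ends 11:30 at or before Nadia starts 15:00 → clear.
Sofia: ends 11:00 at or before Nadia starts 15:00 → clear.
Hannah: ends 14:30 at or before Nadia starts 15:00 → clear.
Lucia: starts 14:30 before Nadia ends 15:30, and ends 17:00 after Nadia starts 15:00 → overlap.
Amara: starts 16:30 at or after Nadia ends 15:30 → clear.
Marcus: starts 17:30 at or after Nadia ends 15:30 → clear.
Mei: starts 18:30 at or after Nadia ends 15:30 → clear.
Nadia overlaps Lucia.

No — it overlaps Lucia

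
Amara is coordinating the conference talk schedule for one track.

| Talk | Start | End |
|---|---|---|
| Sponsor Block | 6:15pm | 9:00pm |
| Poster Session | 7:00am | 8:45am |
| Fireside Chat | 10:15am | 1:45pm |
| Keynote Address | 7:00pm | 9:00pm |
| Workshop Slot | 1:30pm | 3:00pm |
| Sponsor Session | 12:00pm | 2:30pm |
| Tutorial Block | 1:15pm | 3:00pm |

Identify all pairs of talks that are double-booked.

Two intervals overlap when each starts before the other ends.
Sorted by start: Poster Session, Fireside Chat, Sponsor Session, Tutorial Block, Workshop Slot, Sponsor Block, Keynote Address.
Fireside Chat starts after Poster Session ends, so nothing later overlaps Poster Session either.
Sponsor Session starts before Fireside Chat ends → Fireside Chat and Sponsor Session overlap.
Tutorial Block starts before Fireside Chat ends → Fireside Chat and Tutorial Block overlap.
Workshop Slot starts before Fireside Chat ends → Fireside Chat and Workshop Slot overlap.
Sponsor Block starts after Fireside Chat ends, so nothing later overlaps Fireside Chat either.
Tutorial Block starts before Sponsor Session ends → Sponsor Session and Tutorial Block overlap.
Workshop Slot starts before Sponsor Session ends → Sponsor Session and Workshop Slot overlap.
Sponsor Block starts after Sponsor Session ends, so nothing later overlaps Sponsor Session either.
Workshop Slot starts before Tutorial Block ends → Tutorial Block and Workshop Slot overlap.
Sponsor Block starts after Tutorial Block ends, so nothing later overlaps Tutorial Block either.
Sponsor Block starts after Workshop Slot ends, so nothing later overlaps Workshop Slot either.
Keynote Address starts before Sponsor Block ends → Sponsor Block and Keynote Address overlap.

Fireside Chat & Sponsor Session, Fireside Chat & Tutorial Block, Fireside Chat & Workshop Slot, Keynote Address & Sponsor Block, Sponsor Session & Tutorial Block, Sponsor Session & Workshop Slot, Tutorial Block & Workshop Slot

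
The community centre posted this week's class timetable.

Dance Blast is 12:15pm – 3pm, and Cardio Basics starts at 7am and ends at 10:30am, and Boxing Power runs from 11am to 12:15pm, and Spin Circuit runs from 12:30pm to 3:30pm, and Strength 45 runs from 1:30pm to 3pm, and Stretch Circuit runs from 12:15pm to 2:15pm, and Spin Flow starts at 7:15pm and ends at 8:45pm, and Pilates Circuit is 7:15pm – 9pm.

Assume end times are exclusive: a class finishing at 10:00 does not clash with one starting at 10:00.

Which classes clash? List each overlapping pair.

Dance Blast & Spin Circuit, Dance Blast & Strength 45, Dance Blast & Stretch Circuit, Pilates Circuit & Spin Flow, Spin Circuit & Strength 45, Spin Circuit & Stretch Circuit, Strength 45 & Stretch Circuit

Check each pair: they overlap iff neither finishes before the other starts.
Sorted by start: Cardio Basics, Boxing Power, Dance Blast, Stretch Circuit, Spin Circuit, Strength 45, Spin Flow, Pilates Circuit.
Boxing Power starts after Cardio Basics ends; Cardio Basics is clear from here.
Dance Blast starts exactly when Boxing Power ends (back-to-back, no overlap); Boxing Power is clear from here.
Stretch Circuit starts before Dance Blast ends → Dance Blast and Stretch Circuit overlap.
Spin Circuit starts before Dance Blast ends → Dance Blast and Spin Circuit overlap.
Strength 45 starts before Dance Blast ends → Dance Blast and Strength 45 overlap.
Spin Flow starts after Dance Blast ends; Dance Blast is clear from here.
Spin Circuit starts before Stretch Circuit ends → Stretch Circuit and Spin Circuit overlap.
Strength 45 starts before Stretch Circuit ends → Stretch Circuit and Strength 45 overlap.
Spin Flow starts after Stretch Circuit ends; Stretch Circuit is clear from here.
Strength 45 starts before Spin Circuit ends → Spin Circuit and Strength 45 overlap.
Spin Flow starts after Spin Circuit ends; Spin Circuit is clear from here.
Spin Flow starts after Strength 45 ends; Strength 45 is clear from here.
Pilates Circuit starts before Spin Flow ends → Spin Flow and Pilates Circuit overlap.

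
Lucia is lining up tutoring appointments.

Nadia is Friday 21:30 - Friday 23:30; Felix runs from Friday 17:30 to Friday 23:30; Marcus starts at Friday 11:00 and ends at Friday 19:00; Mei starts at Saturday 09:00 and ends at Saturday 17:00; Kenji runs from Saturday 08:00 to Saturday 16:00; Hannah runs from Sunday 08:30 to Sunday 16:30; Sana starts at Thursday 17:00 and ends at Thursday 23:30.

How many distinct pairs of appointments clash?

3

Sorted by start: Sana, Marcus, Felix, Nadia, Kenji, Mei, Hannah.
Marcus starts after Sana ends, so Sana has no further overlaps.
Felix starts before Marcus ends → Marcus and Felix overlap.
Nadia starts after Marcus ends, so Marcus has no further overlaps.
Nadia starts before Felix ends → Felix and Nadia overlap.
Kenji starts after Felix ends, so Felix has no further overlaps.
Kenji starts after Nadia ends, so Nadia has no further overlaps.
Mei starts before Kenji ends → Kenji and Mei overlap.
Hannah starts after Kenji ends.
Hannah starts after Mei ends.
Overlapping pairs: Felix & Marcus, Felix & Nadia, Kenji & Mei — 3 in total.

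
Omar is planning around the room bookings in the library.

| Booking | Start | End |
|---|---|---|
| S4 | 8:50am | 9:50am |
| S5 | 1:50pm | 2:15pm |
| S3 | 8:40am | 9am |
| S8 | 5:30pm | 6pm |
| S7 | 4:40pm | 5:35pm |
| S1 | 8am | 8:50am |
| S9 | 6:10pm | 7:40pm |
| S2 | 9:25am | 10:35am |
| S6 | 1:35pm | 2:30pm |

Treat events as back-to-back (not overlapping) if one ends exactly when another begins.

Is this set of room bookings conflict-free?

No

Sorted by start: S1, S3, S4, S2, S6, S5, S7, S8, S9.
S3 starts before S1 ends → S1 and S3 overlap.
That's a conflict, so the schedule is not conflict-free.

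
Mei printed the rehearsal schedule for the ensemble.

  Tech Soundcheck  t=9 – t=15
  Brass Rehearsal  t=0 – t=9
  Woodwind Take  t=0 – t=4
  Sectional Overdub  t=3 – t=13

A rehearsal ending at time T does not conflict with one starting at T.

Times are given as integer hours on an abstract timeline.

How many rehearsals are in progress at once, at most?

3

Sort all start/end points and keep a running count:
t=0 start Brass Rehearsal → 1
t=0 start Woodwind Take → 2
t=3 start Sectional Overdub → 3
t=4 end Woodwind Take → 2
t=9 end Brass Rehearsal → 1
t=9 start Tech Soundcheck → 2
t=13 end Sectional Overdub → 1
t=15 end Tech Soundcheck → 0
Peak is 3, at t=3 (Brass Rehearsal, Sectional Overdub, Woodwind Take).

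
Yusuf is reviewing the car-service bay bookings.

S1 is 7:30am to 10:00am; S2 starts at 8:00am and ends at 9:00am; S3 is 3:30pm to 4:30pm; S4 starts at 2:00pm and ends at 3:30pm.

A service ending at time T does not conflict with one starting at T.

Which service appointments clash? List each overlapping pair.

Sorted by start: S1, S2, S4, S3.
S2 starts before S1 ends → S1 and S2 overlap.
S4 starts after S1 ends, so nothing later overlaps S1 either.
S4 starts after S2 ends, so nothing later overlaps S2 either.
S3 starts exactly when S4 ends (back-to-back, no overlap).

S1 & S2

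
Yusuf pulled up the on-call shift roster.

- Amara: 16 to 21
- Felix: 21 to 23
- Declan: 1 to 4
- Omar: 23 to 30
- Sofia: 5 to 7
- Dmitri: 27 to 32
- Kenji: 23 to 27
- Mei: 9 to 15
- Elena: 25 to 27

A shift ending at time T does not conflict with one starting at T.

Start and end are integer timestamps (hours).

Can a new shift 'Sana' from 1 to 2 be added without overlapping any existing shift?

Declan: starts 1 before Sana ends 2, and ends 4 after Sana starts 1 → overlap.
Sofia: starts 5 at or after Sana ends 2 → clear.
Mei: starts 9 at or after Sana ends 2 → clear.
Amara: starts 16 at or after Sana ends 2 → clear.
Felix: starts 21 at or after Sana ends 2 → clear.
Kenji: starts 23 at or after Sana ends 2 → clear.
Omar: starts 23 at or after Sana ends 2 → clear.
Elena: starts 25 at or after Sana ends 2 → clear.
Dmitri: starts 27 at or after Sana ends 2 → clear.
Sana overlaps Declan.

No — it overlaps Declan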